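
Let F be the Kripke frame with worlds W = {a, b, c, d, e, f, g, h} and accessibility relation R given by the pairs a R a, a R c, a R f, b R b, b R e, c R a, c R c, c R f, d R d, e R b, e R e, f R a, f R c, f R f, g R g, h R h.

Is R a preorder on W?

Yes

Reflexive: yes — every world is R-related to itself.
Transitive: yes — every two-step R-path is closed by a direct edge.
So R is a preorder.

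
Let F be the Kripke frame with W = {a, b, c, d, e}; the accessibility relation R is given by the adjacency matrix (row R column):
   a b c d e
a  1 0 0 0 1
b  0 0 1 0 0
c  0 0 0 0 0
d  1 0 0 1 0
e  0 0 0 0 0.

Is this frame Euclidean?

No

Euclidean: no — a R e and a R a, but not e R a.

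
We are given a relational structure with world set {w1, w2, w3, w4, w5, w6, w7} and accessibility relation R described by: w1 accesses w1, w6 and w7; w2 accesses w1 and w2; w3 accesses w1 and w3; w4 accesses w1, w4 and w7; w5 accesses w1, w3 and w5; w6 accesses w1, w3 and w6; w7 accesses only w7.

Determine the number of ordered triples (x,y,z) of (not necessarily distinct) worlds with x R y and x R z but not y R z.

Enumerating: (w1,w6,w7), (w1,w7,w1), (w1,w7,w6), (w2,w1,w2), (w3,w1,w3), (w4,w1,w4), (w4,w7,w1), (w4,w7,w4), (w5,w1,w3), (w5,w1,w5), (w5,w3,w5), (w6,w1,w3), (w6,w3,w6).

13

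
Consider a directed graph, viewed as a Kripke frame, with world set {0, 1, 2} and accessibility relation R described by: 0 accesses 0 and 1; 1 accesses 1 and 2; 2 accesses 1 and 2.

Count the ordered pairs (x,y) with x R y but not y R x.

Enumerating: (0,1).

1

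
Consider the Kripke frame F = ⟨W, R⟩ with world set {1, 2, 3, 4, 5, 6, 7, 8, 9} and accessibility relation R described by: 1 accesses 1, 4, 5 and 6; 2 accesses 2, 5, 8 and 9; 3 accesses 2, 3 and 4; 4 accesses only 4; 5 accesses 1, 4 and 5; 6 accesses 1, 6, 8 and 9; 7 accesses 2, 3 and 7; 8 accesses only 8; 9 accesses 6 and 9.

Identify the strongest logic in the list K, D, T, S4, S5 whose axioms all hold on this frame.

T

Serial (axiom D): yes — every world has a successor (e.g. 1 R 1).
Reflexive (axiom T): yes — every world is R-related to itself.
Transitive (axiom 4): no — 1 R 6 and 6 R 8, but not 1 R 8.
Euclidean (axiom 5): no — 1 R 4 and 1 R 5, but not 4 R 5.
So F validates K, D, T; S4 would additionally require R to be transitive. The strongest is T.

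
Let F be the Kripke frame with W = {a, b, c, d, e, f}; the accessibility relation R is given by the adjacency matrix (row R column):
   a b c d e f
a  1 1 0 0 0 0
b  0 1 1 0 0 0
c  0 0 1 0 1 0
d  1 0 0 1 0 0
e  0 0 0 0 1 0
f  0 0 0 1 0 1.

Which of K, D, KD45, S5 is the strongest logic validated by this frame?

D

Serial (axiom D): yes — every world has a successor (e.g. a R a).
Euclidean (axiom 5): no — a R b and a R a, but not b R a.
Transitive (axiom 4): no — a R b and b R c, but not a R c.
Reflexive (axiom T): yes — every world is R-related to itself.
So F validates K, D; KD45 would additionally require R to be Euclidean and transitive. The strongest is D.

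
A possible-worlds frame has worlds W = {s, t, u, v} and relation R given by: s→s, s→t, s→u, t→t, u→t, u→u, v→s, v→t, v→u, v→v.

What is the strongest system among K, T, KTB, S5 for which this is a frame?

Reflexive (axiom T): yes — every world is R-related to itself.
Symmetric (axiom B): no — s R t but not t R s.
Euclidean (axiom 5): no — s R t and s R u, but not t R u.
So F validates K, T; KTB would additionally require R to be symmetric. The strongest is T.

T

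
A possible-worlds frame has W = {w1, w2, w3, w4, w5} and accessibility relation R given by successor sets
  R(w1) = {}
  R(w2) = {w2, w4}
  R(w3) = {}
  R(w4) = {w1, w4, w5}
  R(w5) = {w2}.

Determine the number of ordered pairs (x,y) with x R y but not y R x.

Enumerating: (w2,w4), (w4,w1), (w4,w5), (w5,w2).

4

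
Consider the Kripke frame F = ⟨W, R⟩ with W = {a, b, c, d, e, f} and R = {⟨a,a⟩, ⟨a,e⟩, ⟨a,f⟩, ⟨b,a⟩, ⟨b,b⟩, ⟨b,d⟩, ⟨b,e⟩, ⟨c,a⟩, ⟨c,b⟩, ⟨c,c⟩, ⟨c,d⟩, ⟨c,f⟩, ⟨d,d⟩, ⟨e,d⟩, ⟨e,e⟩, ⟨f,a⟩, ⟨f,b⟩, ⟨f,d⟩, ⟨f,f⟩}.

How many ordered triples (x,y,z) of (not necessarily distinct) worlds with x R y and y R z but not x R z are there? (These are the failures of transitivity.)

8

Enumerating: (a,e,d), (a,f,b), (a,f,d), (b,a,f), (c,a,e), (c,b,e), (f,a,e), (f,b,e).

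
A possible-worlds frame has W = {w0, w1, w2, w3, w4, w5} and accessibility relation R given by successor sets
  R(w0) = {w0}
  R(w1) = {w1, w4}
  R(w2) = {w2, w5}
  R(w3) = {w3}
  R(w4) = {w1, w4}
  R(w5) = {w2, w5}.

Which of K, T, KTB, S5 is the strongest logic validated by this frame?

S5

Reflexive (axiom T): yes — every world is R-related to itself.
Symmetric (axiom B): yes — every pair in R has its reverse in R.
Euclidean (axiom 5): yes — any two successors of a common world are R-related.
So F validates K, T, KTB, S5. The strongest is S5.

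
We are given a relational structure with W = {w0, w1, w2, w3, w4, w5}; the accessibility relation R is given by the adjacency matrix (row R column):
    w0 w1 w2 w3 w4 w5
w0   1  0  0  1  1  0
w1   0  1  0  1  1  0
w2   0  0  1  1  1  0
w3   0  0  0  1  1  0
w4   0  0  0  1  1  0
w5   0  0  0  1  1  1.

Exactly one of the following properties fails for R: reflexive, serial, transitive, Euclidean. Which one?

Euclidean

Reflexive: yes — every world is R-related to itself.
Serial: yes — every world has a successor (e.g. w0 R w0).
Transitive: yes — every two-step R-path is closed by a direct edge.
Euclidean: no — w0 R w3 and w0 R w0, but not w3 R w0.
Only Euclidean fails.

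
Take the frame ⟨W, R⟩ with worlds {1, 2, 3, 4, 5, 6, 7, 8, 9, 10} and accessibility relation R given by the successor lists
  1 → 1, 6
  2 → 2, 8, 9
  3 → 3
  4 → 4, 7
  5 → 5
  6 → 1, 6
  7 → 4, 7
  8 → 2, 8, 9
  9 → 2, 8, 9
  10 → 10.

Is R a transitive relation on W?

Transitive: yes — every two-step R-path is closed by a direct edge.

Yes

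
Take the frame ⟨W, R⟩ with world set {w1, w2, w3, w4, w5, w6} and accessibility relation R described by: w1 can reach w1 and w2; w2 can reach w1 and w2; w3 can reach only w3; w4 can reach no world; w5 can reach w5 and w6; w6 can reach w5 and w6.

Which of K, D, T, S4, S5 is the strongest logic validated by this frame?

K

Serial (axiom D): no — w4 has no R-successor.
Reflexive (axiom T): no — w4 is not related to itself.
Transitive (axiom 4): yes — every two-step R-path is closed by a direct edge.
Euclidean (axiom 5): yes — any two successors of a common world are R-related.
So F validates K; D would additionally require R to be serial. The strongest is K.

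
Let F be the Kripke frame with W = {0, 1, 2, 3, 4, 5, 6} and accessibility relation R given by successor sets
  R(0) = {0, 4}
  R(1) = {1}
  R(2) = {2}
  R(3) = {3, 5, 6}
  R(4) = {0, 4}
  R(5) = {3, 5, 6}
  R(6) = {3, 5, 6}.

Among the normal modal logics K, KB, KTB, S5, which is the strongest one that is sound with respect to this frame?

Symmetric (axiom B): yes — every pair in R has its reverse in R.
Reflexive (axiom T): yes — every world is R-related to itself.
Euclidean (axiom 5): yes — any two successors of a common world are R-related.
So F validates K, KB, KTB, S5. The strongest is S5.

S5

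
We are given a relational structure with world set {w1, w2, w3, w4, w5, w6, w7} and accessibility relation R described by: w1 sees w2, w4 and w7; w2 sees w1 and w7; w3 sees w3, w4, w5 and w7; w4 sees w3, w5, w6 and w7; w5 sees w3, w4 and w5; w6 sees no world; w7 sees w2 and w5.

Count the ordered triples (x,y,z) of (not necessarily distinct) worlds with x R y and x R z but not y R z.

28

Enumerating: (w1,w2,w2), (w1,w2,w4), (w1,w4,w2), (w1,w4,w4), (w1,w7,w4), (w1,w7,w7), (w2,w1,w1), (w2,w7,w1), (w2,w7,w7), (w3,w4,w4), (w3,w5,w7), (w3,w7,w3), … and 16 more.
Total: 28.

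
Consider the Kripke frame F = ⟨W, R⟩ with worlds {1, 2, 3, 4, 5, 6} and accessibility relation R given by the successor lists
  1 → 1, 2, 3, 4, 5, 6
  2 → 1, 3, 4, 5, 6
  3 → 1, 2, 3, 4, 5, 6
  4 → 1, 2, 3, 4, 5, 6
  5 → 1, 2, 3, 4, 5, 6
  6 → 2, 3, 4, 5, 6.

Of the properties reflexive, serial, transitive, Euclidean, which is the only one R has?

Reflexive: no — 2 is not related to itself.
Serial: yes — every world has a successor (e.g. 1 R 1).
Transitive: no — 6 R 2 and 2 R 1, but not 6 R 1.
Euclidean: no — 2 R 6 and 2 R 1, but not 6 R 1.
Only serial holds.

serial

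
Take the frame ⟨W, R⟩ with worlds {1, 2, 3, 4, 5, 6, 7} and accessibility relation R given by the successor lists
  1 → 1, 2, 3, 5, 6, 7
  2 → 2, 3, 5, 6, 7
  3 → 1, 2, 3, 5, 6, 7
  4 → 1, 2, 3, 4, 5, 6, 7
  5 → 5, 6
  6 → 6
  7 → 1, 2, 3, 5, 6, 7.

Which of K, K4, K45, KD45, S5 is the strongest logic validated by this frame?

Transitive (axiom 4): no — 2 R 3 and 3 R 1, but not 2 R 1.
Euclidean (axiom 5): no — 1 R 5 and 1 R 2, but not 5 R 2.
Serial (axiom D): yes — every world has a successor (e.g. 1 R 1).
Reflexive (axiom T): yes — every world is R-related to itself.
So F validates K; K4 would additionally require R to be transitive. The strongest is K.

K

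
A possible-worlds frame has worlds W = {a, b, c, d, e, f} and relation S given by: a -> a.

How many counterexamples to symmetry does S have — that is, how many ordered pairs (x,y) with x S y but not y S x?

S is symmetric; there are no such tuples.

0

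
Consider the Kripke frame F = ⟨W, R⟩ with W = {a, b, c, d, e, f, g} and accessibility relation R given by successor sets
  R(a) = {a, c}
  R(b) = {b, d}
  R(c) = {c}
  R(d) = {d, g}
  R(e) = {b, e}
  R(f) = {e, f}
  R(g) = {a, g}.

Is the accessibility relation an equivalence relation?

No

Reflexive: yes — every world is R-related to itself.
Symmetric: no — a R c but not c R a.
Transitive: no — b R d and d R g, but not b R g.
So R is not an equivalence relation.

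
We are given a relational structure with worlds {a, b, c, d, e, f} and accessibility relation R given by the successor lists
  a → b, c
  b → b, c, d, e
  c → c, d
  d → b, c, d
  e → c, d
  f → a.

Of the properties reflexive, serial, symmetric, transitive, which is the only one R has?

Reflexive: no — a is not related to itself.
Serial: yes — every world has a successor (e.g. a R b).
Symmetric: no — a R b but not b R a.
Transitive: no — a R b and b R d, but not a R d.
Only serial holds.

serial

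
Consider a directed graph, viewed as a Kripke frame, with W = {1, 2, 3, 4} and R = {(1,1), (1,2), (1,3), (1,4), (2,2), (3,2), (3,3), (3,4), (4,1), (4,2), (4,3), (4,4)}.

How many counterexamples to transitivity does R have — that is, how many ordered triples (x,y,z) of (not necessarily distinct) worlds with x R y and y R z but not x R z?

Enumerating: (3,4,1).

1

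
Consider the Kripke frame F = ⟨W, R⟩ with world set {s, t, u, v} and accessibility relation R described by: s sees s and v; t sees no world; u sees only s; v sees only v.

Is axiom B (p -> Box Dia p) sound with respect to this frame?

Axiom B corresponds to the accessibility relation being symmetric.
Symmetric: no — s R v but not v R s.

No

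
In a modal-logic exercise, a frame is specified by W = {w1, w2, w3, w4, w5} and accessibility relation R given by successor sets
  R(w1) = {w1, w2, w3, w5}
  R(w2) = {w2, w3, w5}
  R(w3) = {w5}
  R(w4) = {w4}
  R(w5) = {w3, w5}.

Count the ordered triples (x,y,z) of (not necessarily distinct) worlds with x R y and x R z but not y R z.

Enumerating: (w1,w2,w1), (w1,w3,w1), (w1,w3,w2), (w1,w3,w3), (w1,w5,w1), (w1,w5,w2), (w2,w3,w2), (w2,w3,w3), (w2,w5,w2), (w5,w3,w3).

10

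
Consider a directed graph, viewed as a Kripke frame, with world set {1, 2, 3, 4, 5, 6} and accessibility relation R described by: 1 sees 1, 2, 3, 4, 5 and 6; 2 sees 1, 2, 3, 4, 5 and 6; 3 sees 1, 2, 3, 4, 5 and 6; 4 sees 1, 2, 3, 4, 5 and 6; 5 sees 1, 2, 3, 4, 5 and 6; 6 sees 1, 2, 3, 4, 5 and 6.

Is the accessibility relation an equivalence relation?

Yes

Reflexive: yes — every world is R-related to itself.
Symmetric: yes — every pair in R has its reverse in R.
Transitive: yes — every two-step R-path is closed by a direct edge.
So R is an equivalence relation.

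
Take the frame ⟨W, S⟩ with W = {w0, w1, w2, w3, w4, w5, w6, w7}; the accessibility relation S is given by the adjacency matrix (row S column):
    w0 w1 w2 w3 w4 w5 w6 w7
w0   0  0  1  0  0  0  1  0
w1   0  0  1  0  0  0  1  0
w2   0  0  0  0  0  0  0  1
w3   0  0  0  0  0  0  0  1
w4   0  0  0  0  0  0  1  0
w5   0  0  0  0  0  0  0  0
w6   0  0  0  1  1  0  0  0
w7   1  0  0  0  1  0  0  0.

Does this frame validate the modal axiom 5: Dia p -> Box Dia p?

No

The schema 5 characterises exactly the Euclidean frames.
Euclidean: no — w0 S w2 and w0 S w6, but not w2 S w6.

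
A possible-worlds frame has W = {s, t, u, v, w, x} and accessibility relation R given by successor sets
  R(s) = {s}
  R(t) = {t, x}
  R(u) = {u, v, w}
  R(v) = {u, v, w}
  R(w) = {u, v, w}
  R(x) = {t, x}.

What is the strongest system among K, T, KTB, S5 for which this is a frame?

Reflexive (axiom T): yes — every world is R-related to itself.
Symmetric (axiom B): yes — every pair in R has its reverse in R.
Euclidean (axiom 5): yes — any two successors of a common world are R-related.
So F validates K, T, KTB, S5. The strongest is S5.

S5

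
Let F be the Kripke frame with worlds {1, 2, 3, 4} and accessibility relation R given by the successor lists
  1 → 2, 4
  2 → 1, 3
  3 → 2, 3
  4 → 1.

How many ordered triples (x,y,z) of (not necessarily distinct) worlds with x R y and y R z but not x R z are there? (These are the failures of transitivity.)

9

Enumerating: (1,2,1), (1,2,3), (1,4,1), (2,1,2), (2,1,4), (2,3,2), (3,2,1), (4,1,2), (4,1,4).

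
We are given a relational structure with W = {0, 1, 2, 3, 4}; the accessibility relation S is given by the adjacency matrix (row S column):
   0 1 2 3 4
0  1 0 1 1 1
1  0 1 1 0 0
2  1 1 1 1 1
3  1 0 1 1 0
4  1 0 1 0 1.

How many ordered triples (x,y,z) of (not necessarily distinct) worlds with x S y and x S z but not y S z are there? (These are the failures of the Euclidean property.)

Enumerating: (0,3,4), (0,4,3), (2,0,1), (2,1,0), (2,1,3), (2,1,4), (2,3,1), (2,3,4), (2,4,1), (2,4,3).

10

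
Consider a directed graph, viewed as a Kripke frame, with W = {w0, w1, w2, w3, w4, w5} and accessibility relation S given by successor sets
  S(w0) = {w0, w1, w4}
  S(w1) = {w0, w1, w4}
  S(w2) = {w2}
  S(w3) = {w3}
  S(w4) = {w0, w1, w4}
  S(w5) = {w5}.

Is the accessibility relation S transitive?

Yes

Transitive: yes — every two-step S-path is closed by a direct edge.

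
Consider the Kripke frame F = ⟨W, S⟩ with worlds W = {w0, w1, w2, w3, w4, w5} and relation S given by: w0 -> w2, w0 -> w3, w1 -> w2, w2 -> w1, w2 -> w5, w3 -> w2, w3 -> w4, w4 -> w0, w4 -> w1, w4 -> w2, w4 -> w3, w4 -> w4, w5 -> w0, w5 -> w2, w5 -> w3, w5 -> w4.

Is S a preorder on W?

No

Reflexive: no — w0 is not related to itself.
Transitive: no — w0 S w2 and w2 S w1, but not w0 S w1.
So S is not a preorder.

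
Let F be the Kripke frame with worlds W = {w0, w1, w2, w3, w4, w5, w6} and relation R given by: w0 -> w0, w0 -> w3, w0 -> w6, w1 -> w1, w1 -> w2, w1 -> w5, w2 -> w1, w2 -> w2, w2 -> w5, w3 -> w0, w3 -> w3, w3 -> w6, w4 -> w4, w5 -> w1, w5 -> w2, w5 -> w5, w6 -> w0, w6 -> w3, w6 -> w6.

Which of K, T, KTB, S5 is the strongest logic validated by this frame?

S5

Reflexive (axiom T): yes — every world is R-related to itself.
Symmetric (axiom B): yes — every pair in R has its reverse in R.
Euclidean (axiom 5): yes — any two successors of a common world are R-related.
So F validates K, T, KTB, S5. The strongest is S5.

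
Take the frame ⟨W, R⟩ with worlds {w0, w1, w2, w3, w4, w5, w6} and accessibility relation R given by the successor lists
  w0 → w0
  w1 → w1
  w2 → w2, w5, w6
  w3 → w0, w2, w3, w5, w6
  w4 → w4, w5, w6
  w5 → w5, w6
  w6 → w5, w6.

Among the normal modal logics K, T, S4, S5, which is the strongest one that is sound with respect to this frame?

Reflexive (axiom T): yes — every world is R-related to itself.
Transitive (axiom 4): yes — every two-step R-path is closed by a direct edge.
Euclidean (axiom 5): no — w3 R w0 and w3 R w2, but not w0 R w2.
So F validates K, T, S4; S5 would additionally require R to be Euclidean. The strongest is S4.

S4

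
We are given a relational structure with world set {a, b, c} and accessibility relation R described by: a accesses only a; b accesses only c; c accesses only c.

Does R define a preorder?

Reflexive: no — b is not related to itself.
Transitive: yes — every two-step R-path is closed by a direct edge.
So R is not a preorder.

No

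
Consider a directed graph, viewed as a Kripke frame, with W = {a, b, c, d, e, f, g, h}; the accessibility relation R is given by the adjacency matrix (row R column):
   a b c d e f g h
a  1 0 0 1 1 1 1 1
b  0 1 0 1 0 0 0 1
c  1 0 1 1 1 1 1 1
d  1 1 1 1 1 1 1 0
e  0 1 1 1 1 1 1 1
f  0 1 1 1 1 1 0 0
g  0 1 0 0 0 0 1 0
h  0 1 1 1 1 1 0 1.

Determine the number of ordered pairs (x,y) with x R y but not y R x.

Enumerating: (a,e), (a,f), (a,g), (a,h), (c,a), (c,g), (d,g), (e,b), (e,g), (f,b), (g,b), (h,d), (h,f).

13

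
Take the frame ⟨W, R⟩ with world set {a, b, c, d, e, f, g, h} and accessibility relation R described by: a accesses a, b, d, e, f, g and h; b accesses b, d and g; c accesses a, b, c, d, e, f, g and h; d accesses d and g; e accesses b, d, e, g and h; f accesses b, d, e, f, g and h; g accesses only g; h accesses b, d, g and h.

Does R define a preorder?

Reflexive: yes — every world is R-related to itself.
Transitive: yes — every two-step R-path is closed by a direct edge.
So R is a preorder.

Yes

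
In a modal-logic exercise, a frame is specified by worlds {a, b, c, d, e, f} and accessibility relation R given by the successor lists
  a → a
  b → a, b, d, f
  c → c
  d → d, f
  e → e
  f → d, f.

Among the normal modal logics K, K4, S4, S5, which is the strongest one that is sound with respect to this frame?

Transitive (axiom 4): yes — every two-step R-path is closed by a direct edge.
Reflexive (axiom T): yes — every world is R-related to itself.
Euclidean (axiom 5): no — b R a and b R d, but not a R d.
So F validates K, K4, S4; S5 would additionally require R to be Euclidean. The strongest is S4.

S4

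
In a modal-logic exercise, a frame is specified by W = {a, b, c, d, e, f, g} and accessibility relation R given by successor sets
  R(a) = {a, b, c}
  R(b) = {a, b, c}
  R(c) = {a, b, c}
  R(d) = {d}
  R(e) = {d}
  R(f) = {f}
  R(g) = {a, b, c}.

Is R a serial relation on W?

Yes

Serial: yes — every world has a successor (e.g. a R a).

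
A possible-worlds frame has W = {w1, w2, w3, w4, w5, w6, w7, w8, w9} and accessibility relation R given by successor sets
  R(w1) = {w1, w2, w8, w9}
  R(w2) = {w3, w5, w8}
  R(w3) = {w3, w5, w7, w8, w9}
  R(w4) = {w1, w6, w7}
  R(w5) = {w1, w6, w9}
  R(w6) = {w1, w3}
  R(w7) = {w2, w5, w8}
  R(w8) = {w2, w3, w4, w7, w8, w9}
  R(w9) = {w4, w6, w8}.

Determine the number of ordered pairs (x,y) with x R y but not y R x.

Enumerating: (w1,w2), (w1,w8), (w1,w9), (w2,w3), (w2,w5), (w3,w5), (w3,w7), (w3,w9), (w4,w1), (w4,w6), (w4,w7), (w5,w1), … and 9 more.
Total: 21.

21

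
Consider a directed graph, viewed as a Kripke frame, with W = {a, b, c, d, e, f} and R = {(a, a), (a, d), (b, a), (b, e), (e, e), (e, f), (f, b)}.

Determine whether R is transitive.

No

Transitive: no — b R a and a R d, but not b R d.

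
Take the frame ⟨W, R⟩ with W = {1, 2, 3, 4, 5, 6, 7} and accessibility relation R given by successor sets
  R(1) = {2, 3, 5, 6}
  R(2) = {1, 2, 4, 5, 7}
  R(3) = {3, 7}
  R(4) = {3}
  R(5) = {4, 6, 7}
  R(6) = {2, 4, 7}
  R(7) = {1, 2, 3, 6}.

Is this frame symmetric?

No

Symmetric: no — 1 R 3 but not 3 R 1.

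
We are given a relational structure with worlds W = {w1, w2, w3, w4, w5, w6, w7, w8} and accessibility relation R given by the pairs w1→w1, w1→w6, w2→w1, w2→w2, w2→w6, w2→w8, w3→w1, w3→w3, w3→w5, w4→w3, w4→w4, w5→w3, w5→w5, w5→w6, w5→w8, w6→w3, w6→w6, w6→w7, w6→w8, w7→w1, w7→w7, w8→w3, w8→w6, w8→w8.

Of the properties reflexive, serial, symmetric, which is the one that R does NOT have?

symmetric

Reflexive: yes — every world is R-related to itself.
Serial: yes — every world has a successor (e.g. w1 R w1).
Symmetric: no — w1 R w6 but not w6 R w1.
Only symmetric fails.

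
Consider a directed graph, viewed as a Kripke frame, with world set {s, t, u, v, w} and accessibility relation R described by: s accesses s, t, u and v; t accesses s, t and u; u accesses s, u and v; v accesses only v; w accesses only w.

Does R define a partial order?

Reflexive: yes — every world is R-related to itself.
Transitive: no — t R s and s R v, but not t R v.
Antisymmetric: no — s R t and t R s with s ≠ t.
So R is not a partial order.

No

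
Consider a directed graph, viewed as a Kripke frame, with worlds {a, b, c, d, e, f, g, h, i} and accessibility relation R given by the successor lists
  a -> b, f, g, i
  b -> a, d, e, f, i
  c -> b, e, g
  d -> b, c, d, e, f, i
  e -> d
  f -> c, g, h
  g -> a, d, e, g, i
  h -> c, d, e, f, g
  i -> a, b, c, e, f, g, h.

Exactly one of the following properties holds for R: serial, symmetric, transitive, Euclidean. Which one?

serial

Serial: yes — every world has a successor (e.g. a R b).
Symmetric: no — a R f but not f R a.
Transitive: no — a R b and b R d, but not a R d.
Euclidean: no — a R b and a R g, but not b R g.
Only serial holds.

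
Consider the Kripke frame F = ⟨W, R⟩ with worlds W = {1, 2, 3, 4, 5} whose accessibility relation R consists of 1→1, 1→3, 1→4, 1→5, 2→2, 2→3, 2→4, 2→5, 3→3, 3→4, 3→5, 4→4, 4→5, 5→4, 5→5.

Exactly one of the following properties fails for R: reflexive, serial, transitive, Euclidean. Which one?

Euclidean

Reflexive: yes — every world is R-related to itself.
Serial: yes — every world has a successor (e.g. 1 R 1).
Transitive: yes — every two-step R-path is closed by a direct edge.
Euclidean: no — 1 R 4 and 1 R 3, but not 4 R 3.
Only Euclidean fails.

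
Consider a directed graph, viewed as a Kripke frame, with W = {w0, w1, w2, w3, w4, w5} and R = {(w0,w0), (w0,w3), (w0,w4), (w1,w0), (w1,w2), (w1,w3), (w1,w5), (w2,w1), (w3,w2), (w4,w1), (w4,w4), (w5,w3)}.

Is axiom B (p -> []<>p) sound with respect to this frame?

By correspondence theory, B is valid on a frame iff R is symmetric.
Symmetric: no — w0 R w3 but not w3 R w0.

No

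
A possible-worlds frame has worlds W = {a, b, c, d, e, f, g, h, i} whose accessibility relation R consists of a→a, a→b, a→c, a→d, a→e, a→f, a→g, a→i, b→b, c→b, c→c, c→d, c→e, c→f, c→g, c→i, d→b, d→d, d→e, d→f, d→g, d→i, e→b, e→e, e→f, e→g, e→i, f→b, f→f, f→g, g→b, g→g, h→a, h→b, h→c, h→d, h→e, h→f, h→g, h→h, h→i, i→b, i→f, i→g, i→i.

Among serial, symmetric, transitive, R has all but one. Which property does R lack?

symmetric

Serial: yes — every world has a successor (e.g. a R a).
Symmetric: no — a R b but not b R a.
Transitive: yes — every two-step R-path is closed by a direct edge.
Only symmetric fails.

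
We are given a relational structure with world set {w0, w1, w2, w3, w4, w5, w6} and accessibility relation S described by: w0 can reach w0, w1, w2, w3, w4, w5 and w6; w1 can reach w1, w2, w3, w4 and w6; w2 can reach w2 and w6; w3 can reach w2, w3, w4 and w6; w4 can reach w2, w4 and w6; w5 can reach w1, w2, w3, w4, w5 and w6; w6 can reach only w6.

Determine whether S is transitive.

Yes

Transitive: yes — every two-step S-path is closed by a direct edge.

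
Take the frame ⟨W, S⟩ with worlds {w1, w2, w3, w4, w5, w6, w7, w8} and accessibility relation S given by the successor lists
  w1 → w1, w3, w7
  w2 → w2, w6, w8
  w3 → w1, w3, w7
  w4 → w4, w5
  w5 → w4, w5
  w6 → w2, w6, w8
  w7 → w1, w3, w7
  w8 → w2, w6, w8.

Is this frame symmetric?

Yes

Symmetric: yes — every pair in S has its reverse in S.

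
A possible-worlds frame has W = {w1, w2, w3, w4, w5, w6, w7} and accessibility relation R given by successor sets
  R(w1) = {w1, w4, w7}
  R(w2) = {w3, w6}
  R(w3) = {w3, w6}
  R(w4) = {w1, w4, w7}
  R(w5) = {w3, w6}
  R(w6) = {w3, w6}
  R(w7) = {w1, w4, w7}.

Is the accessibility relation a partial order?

Reflexive: no — w2 is not related to itself.
Transitive: yes — every two-step R-path is closed by a direct edge.
Antisymmetric: no — w1 R w4 and w4 R w1 with w1 ≠ w4.
So R is not a partial order.

No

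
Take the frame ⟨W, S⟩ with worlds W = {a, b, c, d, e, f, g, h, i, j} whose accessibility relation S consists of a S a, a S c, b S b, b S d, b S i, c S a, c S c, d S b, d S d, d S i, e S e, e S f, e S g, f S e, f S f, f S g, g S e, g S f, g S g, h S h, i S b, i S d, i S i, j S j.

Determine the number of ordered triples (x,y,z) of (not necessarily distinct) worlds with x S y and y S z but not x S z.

0

S is transitive; there are no such tuples.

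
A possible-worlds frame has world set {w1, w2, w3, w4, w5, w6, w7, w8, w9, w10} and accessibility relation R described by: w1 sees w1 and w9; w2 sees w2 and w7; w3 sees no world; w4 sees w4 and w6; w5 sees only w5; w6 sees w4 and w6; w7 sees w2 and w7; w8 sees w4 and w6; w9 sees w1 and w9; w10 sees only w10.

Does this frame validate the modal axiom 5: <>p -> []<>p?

Axiom 5 corresponds to the accessibility relation being Euclidean.
Euclidean: yes — any two successors of a common world are R-related.

Yes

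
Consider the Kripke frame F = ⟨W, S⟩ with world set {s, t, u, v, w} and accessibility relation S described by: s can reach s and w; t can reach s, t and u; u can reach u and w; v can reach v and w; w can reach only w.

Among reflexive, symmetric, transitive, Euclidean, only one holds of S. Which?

reflexive

Reflexive: yes — every world is S-related to itself.
Symmetric: no — s S w but not w S s.
Transitive: no — t S s and s S w, but not t S w.
Euclidean: no — t S s and t S u, but not s S u.
Only reflexive holds.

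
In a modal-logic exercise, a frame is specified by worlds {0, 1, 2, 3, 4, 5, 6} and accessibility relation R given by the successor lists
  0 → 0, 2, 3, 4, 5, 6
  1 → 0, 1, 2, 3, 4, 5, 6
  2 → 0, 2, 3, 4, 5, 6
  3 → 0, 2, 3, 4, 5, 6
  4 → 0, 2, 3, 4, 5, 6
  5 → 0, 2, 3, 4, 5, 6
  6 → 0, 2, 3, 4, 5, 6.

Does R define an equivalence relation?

Reflexive: yes — every world is R-related to itself.
Symmetric: no — 1 R 0 but not 0 R 1.
Transitive: yes — every two-step R-path is closed by a direct edge.
So R is not an equivalence relation.

No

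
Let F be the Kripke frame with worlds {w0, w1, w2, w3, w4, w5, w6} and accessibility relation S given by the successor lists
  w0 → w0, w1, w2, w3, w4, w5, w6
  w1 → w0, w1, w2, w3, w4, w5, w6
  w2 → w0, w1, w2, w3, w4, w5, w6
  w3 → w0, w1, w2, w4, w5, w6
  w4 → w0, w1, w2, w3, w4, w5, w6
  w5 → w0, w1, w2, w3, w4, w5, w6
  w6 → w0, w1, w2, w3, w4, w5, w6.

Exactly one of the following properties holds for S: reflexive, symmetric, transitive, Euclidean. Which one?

Reflexive: no — w3 is not related to itself.
Symmetric: yes — every pair in S has its reverse in S.
Transitive: no — w3 S w0 and w0 S w3, but not w3 S w3.
Euclidean: no — w0 S w3 and w0 S w3, but not w3 S w3.
Only symmetric holds.

symmetric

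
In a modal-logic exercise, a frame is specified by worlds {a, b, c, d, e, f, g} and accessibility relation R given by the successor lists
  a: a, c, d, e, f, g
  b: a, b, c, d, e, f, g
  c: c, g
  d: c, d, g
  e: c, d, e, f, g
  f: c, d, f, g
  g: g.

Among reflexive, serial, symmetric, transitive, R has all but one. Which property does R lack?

Reflexive: yes — every world is R-related to itself.
Serial: yes — every world has a successor (e.g. a R a).
Symmetric: no — a R c but not c R a.
Transitive: yes — every two-step R-path is closed by a direct edge.
Only symmetric fails.

symmetric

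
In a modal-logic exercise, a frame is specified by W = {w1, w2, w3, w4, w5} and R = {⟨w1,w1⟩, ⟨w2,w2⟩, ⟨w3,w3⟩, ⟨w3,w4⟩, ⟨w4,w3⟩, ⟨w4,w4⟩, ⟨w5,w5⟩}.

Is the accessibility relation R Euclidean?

Yes

Euclidean: yes — any two successors of a common world are R-related.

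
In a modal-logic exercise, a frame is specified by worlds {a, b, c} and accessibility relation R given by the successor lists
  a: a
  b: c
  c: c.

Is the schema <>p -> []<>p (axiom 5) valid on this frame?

Yes

The schema 5 characterises exactly the Euclidean frames.
Euclidean: yes — any two successors of a common world are R-related.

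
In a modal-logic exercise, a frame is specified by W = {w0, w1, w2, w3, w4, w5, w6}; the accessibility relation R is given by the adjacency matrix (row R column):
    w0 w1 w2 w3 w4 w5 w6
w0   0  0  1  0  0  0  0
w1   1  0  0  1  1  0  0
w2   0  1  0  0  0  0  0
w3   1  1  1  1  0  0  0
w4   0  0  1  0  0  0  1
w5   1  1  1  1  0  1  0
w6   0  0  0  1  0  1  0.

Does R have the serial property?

Serial: yes — every world has a successor (e.g. w0 R w2).

Yes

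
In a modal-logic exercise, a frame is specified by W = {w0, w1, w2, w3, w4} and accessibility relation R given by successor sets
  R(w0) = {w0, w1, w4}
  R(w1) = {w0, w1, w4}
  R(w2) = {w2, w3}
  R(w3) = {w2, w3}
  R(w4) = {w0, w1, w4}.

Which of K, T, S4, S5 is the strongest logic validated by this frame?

S5

Reflexive (axiom T): yes — every world is R-related to itself.
Transitive (axiom 4): yes — every two-step R-path is closed by a direct edge.
Euclidean (axiom 5): yes — any two successors of a common world are R-related.
So F validates K, T, S4, S5. The strongest is S5.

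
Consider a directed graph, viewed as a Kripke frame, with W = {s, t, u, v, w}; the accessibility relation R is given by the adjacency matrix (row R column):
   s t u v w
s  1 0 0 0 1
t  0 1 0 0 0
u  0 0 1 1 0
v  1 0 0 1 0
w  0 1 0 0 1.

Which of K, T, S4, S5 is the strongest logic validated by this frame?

T

Reflexive (axiom T): yes — every world is R-related to itself.
Transitive (axiom 4): no — s R w and w R t, but not s R t.
Euclidean (axiom 5): no — s R w and s R s, but not w R s.
So F validates K, T; S4 would additionally require R to be transitive. The strongest is T.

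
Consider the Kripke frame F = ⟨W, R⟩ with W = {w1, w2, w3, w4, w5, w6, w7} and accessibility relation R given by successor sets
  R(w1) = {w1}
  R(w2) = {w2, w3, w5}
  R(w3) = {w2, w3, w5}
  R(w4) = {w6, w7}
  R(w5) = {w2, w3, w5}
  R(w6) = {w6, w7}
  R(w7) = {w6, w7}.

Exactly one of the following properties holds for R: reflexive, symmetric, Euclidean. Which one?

Reflexive: no — w4 is not related to itself.
Symmetric: no — w4 R w6 but not w6 R w4.
Euclidean: yes — any two successors of a common world are R-related.
Only Euclidean holds.

Euclidean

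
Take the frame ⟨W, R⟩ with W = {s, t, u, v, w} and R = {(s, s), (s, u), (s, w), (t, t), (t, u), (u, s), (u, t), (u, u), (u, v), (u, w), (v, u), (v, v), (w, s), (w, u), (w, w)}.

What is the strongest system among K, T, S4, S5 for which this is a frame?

T

Reflexive (axiom T): yes — every world is R-related to itself.
Transitive (axiom 4): no — s R u and u R t, but not s R t.
Euclidean (axiom 5): no — u R s and u R t, but not s R t.
So F validates K, T; S4 would additionally require R to be transitive. The strongest is T.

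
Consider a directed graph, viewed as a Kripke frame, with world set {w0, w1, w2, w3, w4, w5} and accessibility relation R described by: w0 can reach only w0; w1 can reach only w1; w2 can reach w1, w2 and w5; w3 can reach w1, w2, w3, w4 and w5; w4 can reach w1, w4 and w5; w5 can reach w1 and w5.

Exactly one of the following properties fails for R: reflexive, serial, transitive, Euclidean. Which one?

Euclidean

Reflexive: yes — every world is R-related to itself.
Serial: yes — every world has a successor (e.g. w0 R w0).
Transitive: yes — every two-step R-path is closed by a direct edge.
Euclidean: no — w2 R w1 and w2 R w5, but not w1 R w5.
Only Euclidean fails.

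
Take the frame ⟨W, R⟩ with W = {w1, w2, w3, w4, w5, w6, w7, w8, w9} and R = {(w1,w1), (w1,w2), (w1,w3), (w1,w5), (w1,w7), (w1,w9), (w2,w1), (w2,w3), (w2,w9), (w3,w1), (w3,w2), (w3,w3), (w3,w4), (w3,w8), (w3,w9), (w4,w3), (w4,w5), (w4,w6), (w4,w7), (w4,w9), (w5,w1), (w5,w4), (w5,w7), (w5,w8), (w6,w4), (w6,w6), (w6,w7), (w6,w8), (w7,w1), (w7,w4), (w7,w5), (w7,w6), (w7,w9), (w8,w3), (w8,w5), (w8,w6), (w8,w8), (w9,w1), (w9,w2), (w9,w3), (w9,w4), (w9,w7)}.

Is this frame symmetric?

Symmetric: yes — every pair in R has its reverse in R.

Yes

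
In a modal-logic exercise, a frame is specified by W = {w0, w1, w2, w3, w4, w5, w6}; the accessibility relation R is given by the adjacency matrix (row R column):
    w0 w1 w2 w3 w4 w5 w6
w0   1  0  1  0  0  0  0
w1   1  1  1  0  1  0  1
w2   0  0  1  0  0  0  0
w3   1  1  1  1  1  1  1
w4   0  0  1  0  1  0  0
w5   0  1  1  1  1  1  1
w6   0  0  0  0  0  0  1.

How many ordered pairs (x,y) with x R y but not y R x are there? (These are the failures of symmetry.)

15

Enumerating: (w0,w2), (w1,w0), (w1,w2), (w1,w4), (w1,w6), (w3,w0), (w3,w1), (w3,w2), (w3,w4), (w3,w6), (w4,w2), (w5,w1), (w5,w2), (w5,w4), (w5,w6).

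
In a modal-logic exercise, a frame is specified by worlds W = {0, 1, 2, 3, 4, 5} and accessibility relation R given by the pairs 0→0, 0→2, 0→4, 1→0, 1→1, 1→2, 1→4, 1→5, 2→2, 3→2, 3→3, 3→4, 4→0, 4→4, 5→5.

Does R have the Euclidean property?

No

Euclidean: no — 0 R 2 and 0 R 4, but not 2 R 4.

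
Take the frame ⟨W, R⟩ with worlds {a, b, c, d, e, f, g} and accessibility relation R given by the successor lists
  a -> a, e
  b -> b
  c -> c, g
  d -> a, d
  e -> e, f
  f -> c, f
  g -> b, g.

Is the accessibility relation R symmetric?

Symmetric: no — a R e but not e R a.

No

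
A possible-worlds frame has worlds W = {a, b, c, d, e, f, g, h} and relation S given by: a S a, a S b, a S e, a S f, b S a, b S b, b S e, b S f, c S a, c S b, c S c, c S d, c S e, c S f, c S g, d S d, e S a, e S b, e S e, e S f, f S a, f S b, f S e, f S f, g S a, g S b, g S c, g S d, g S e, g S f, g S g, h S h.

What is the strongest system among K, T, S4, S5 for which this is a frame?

Reflexive (axiom T): yes — every world is S-related to itself.
Transitive (axiom 4): yes — every two-step S-path is closed by a direct edge.
Euclidean (axiom 5): no — c S a and c S d, but not a S d.
So F validates K, T, S4; S5 would additionally require S to be Euclidean. The strongest is S4.

S4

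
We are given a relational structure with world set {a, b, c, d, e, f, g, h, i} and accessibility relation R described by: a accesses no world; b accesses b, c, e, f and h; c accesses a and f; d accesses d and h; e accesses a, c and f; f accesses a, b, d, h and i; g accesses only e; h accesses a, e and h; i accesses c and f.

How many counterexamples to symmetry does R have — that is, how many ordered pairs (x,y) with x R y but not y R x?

Enumerating: (b,c), (b,e), (b,h), (c,a), (c,f), (d,h), (e,a), (e,c), (e,f), (f,a), (f,d), (f,h), (g,e), (h,a), (h,e), (i,c).

16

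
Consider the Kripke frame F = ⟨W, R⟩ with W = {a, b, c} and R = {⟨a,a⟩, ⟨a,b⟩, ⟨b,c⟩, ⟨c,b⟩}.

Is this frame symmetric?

Symmetric: no — a R b but not b R a.

No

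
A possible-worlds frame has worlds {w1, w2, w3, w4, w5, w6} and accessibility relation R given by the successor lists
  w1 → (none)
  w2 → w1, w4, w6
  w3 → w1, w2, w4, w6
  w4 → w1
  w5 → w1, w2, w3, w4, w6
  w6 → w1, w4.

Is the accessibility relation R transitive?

Yes

Transitive: yes — every two-step R-path is closed by a direct edge.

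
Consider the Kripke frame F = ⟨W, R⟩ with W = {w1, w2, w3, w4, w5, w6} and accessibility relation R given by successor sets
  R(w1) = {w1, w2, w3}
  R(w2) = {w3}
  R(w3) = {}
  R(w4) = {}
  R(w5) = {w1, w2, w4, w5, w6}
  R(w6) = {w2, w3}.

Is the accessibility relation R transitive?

Transitive: no — w5 R w1 and w1 R w3, but not w5 R w3.

No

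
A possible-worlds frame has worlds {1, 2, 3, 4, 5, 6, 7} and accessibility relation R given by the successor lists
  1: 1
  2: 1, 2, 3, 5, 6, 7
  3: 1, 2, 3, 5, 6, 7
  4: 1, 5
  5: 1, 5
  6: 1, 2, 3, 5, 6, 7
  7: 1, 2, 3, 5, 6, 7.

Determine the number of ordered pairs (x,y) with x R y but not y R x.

Enumerating: (2,1), (2,5), (3,1), (3,5), (4,1), (4,5), (5,1), (6,1), (6,5), (7,1), (7,5).

11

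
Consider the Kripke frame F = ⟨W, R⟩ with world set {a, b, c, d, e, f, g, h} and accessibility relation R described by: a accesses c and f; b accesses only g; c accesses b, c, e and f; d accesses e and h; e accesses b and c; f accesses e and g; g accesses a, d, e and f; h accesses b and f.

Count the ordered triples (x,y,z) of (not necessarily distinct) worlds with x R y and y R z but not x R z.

30

Enumerating: (a,c,b), (a,c,e), (a,f,e), (a,f,g), (b,g,a), (b,g,d), (b,g,e), (b,g,f), (c,b,g), (c,f,g), (d,e,b), (d,e,c), … and 18 more.
Total: 30.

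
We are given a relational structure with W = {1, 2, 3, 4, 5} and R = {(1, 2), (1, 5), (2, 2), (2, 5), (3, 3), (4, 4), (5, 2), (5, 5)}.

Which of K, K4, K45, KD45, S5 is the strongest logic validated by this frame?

KD45

Transitive (axiom 4): yes — every two-step R-path is closed by a direct edge.
Euclidean (axiom 5): yes — any two successors of a common world are R-related.
Serial (axiom D): yes — every world has a successor (e.g. 1 R 2).
Reflexive (axiom T): no — 1 is not related to itself.
So F validates K, K4, K45, KD45; S5 would additionally require R to be reflexive. The strongest is KD45.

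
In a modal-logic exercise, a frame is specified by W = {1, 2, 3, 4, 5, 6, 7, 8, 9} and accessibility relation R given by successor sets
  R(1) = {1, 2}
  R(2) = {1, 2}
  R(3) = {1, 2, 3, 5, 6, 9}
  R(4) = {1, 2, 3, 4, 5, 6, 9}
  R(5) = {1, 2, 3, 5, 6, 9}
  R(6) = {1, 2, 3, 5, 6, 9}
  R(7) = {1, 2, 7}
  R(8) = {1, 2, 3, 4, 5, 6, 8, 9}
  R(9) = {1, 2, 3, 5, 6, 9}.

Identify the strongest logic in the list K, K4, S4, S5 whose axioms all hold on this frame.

Transitive (axiom 4): yes — every two-step R-path is closed by a direct edge.
Reflexive (axiom T): yes — every world is R-related to itself.
Euclidean (axiom 5): no — 3 R 1 and 3 R 5, but not 1 R 5.
So F validates K, K4, S4; S5 would additionally require R to be Euclidean. The strongest is S4.

S4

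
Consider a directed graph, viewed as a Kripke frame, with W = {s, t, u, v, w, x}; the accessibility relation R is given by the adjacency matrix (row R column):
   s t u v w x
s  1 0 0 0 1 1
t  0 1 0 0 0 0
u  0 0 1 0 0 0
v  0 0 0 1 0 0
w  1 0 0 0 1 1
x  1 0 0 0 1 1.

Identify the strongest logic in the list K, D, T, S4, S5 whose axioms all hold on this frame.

S5

Serial (axiom D): yes — every world has a successor (e.g. s R s).
Reflexive (axiom T): yes — every world is R-related to itself.
Transitive (axiom 4): yes — every two-step R-path is closed by a direct edge.
Euclidean (axiom 5): yes — any two successors of a common world are R-related.
So F validates K, D, T, S4, S5. The strongest is S5.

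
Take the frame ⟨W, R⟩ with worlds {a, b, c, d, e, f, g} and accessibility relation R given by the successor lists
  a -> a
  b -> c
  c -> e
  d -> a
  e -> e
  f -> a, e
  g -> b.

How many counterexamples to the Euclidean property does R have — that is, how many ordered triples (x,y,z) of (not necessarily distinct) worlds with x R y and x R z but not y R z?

Enumerating: (b,c,c), (f,a,e), (f,e,a), (g,b,b).

4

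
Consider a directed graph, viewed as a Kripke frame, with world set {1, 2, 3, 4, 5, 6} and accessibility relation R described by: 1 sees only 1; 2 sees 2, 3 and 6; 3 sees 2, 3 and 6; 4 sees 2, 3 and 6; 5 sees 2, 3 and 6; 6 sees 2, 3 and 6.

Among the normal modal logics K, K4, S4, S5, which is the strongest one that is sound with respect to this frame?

K4

Transitive (axiom 4): yes — every two-step R-path is closed by a direct edge.
Reflexive (axiom T): no — 4 is not related to itself.
Euclidean (axiom 5): yes — any two successors of a common world are R-related.
So F validates K, K4; S4 would additionally require R to be reflexive. The strongest is K4.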